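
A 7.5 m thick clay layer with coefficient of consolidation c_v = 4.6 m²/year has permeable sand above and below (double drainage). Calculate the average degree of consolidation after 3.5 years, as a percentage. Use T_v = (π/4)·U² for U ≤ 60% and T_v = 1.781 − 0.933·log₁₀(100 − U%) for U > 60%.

U ≈ 95.2 %

Drainage path length: H_d = H/2 = 3.75 m (double drainage).
T_v = c_v·t/H_d² = 4.6×3.5/3.75² = 1.1449.
T_v = 1.1449 corresponds to the U > 60% branch:
U = 1 − 10^((1.781 − T_v)/0.933)/100 = 0.9519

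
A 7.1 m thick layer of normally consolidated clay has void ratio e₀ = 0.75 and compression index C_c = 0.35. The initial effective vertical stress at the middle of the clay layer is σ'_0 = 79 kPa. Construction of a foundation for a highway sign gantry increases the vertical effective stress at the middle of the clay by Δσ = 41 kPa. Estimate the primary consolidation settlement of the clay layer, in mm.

S_c ≈ 258 mm

Final effective stress: σ'_f = σ'_0 + Δσ = 79 + 41 = 120 kPa.
Normally consolidated clay, so the full stress increment lies on the virgin compression line:
S_c = C_c·H/(1+e₀)·log₁₀(σ'_f/σ'_0) = 0.35×7.1/(1+0.75)×log₁₀(120/79)
    = 1.42 × 0.18155 = 0.2578 m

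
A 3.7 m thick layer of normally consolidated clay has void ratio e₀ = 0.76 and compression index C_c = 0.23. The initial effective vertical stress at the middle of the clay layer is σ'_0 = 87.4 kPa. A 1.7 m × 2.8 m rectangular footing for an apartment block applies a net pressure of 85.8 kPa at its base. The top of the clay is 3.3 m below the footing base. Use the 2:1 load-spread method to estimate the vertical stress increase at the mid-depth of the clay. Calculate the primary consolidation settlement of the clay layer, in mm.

Mid-depth of clay below the footing base: z = 3.3 + 3.7/2 = 5.15 m.
Stress increase at mid-clay by the 2:1 spreading method:
Δσ = qBL/((B+z)(L+z)) = 85.8×1.7×2.8/((1.7+5.15)(2.8+5.15)) = 7.4996 kPa
Final effective stress: σ'_f = σ'_0 + Δσ = 87.4 + 7.4996 = 94.9 kPa.
Normally consolidated clay, so the full stress increment lies on the virgin compression line:
S_c = C_c·H/(1+e₀)·log₁₀(σ'_f/σ'_0) = 0.23×3.7/(1+0.76)×log₁₀(94.9/87.4)
    = 0.48352 × 0.035755 = 0.01729 m

S_c ≈ 17.3 mm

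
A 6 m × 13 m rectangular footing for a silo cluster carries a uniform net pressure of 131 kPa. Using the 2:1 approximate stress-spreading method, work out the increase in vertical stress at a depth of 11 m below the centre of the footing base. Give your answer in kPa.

Δσ_z ≈ 25 kPa

By the 2:1 method the load spreads at 1 horizontal : 2 vertical, so at depth z the loaded area has grown by z in each plan dimension:
Δσ = qBL/((B+z)(L+z)) = 131×6×13/((6+11)(13+11)) = 25.044 kPa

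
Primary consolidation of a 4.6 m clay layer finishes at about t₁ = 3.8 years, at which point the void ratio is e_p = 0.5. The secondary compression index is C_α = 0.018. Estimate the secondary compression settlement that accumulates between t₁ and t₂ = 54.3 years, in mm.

S_s ≈ 63.8 mm

Secondary compression: S_s = C_α·H/(1+e_p)·log₁₀(t₂/t₁)
S_s = 0.018×4.6/(1+0.5)×log₁₀(54.3/3.8)
    = 0.0552 × 1.155 = 0.06376 m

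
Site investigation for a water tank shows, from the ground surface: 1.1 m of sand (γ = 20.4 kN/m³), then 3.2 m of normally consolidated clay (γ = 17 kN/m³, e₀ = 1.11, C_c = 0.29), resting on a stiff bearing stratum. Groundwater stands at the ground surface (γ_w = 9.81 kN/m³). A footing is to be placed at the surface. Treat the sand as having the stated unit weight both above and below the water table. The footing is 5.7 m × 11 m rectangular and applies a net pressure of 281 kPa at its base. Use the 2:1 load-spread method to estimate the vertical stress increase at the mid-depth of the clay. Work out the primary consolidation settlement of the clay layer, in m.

S_c ≈ 0.388 m

Mid-depth of clay below the ground surface: z = 1.1 + 3.2/2 = 2.7 m.
Total vertical stress at mid-clay: σ_v = 20.4×1.1 + 17×1.6 = 49.64 kPa.
Pore pressure: u = 9.81×(2.7 − 0) = 26.487 kPa.
Initial effective stress: σ'_0 = σ_v − u = 49.64 − 26.487 = 23.153 kPa.
Stress increase at mid-clay by the 2:1 spreading method:
Δσ = qBL/((B+z)(L+z)) = 281×5.7×11/((5.7+2.7)(11+2.7)) = 153.1 kPa
Final effective stress: σ'_f = σ'_0 + Δσ = 23.153 + 153.1 = 176.25 kPa.
Normally consolidated clay, so the full stress increment lies on the virgin compression line:
S_c = C_c·H/(1+e₀)·log₁₀(σ'_f/σ'_0) = 0.29×3.2/(1+1.11)×log₁₀(176.25/23.153)
    = 0.43981 × 0.88152 = 0.3877 m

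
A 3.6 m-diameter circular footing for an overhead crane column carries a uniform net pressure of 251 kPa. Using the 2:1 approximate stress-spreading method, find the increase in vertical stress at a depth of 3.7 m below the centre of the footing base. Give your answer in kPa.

By the 2:1 method the load spreads at 1 horizontal : 2 vertical, so at depth z the loaded area has grown by z in each plan dimension:
Δσ ≈ qD²/(D+z)² = 251×3.6²/(3.6+3.7)² = 61.043 kPa

Δσ_z ≈ 61 kPa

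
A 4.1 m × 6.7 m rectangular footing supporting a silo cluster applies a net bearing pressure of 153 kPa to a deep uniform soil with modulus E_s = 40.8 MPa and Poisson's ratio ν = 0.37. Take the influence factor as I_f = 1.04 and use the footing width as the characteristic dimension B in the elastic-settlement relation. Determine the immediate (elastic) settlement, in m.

Immediate (elastic) settlement: S_e = q·B·(1−ν²)/E_s · I_f.
E_s = 40.8 MPa = 40800 kPa.
S_e = 153 × 4.1 × (1 − 0.37²) / 40800 × 1.04
    = 153 × 4.1 × 0.8631 / 40800 × 1.04
    = 0.0138 m

S_e ≈ 0.0138 m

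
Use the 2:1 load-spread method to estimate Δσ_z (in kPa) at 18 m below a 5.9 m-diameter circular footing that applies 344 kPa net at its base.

By the 2:1 method the load spreads at 1 horizontal : 2 vertical, so at depth z the loaded area has grown by z in each plan dimension:
Δσ ≈ qD²/(D+z)² = 344×5.9²/(5.9+18)² = 20.964 kPa

Δσ_z ≈ 21 kPa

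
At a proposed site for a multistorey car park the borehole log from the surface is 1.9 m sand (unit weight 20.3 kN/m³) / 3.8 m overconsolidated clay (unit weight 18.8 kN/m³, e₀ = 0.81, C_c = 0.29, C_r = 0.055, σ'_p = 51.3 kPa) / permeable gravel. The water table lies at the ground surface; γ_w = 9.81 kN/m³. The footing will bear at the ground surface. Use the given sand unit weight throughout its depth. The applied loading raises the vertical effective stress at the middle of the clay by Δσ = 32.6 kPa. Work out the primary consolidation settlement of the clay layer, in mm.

Mid-depth of clay below the ground surface: z = 1.9 + 3.8/2 = 3.8 m.
Total vertical stress at mid-clay: σ_v = 20.3×1.9 + 18.8×1.9 = 74.29 kPa.
Pore pressure: u = 9.81×(3.8 − 0) = 37.278 kPa.
Initial effective stress: σ'_0 = σ_v − u = 74.29 − 37.278 = 37.012 kPa.
Final effective stress: σ'_f = 37.012 + 32.6 = 69.612 kPa.
σ'_f = 69.612 > σ'_p = 51.3 kPa, so the stress path crosses the preconsolidation pressure — recompression up to σ'_p, then virgin compression beyond:
S_c = H/(1+e₀)·[C_r·log₁₀(σ'_p/σ'_0) + C_c·log₁₀(σ'_f/σ'_p)]
    = 3.8/1.81 × [0.055×log₁₀(51.3/37.012) + 0.29×log₁₀(69.612/51.3)]
    = 2.0994 × [0.0077976 + 0.038444] = 0.09708 m

S_c ≈ 97.1 mm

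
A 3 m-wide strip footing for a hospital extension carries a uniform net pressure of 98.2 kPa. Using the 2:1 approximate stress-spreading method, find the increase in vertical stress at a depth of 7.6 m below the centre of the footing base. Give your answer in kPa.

Δσ_z ≈ 27.8 kPa

By the 2:1 method the load spreads at 1 horizontal : 2 vertical, so at depth z the loaded area has grown by z in each plan dimension:
Δσ = qB/(B+z) = 98.2×3/(3+7.6) = 27.792 kPa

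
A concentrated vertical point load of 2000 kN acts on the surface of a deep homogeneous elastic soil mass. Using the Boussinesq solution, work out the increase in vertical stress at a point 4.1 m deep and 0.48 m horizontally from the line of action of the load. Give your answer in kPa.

Boussinesq vertical stress below a point load on an elastic half-space:
Δσ_z = 3P/(2πz²) · [1 + (r/z)²]^(−5/2)
r/z = 0.48/4.1 = 0.11707; [1+(r/z)²]^(−5/2) = 0.96654.
Δσ_z = 3×2000/(2π×4.1²) × 0.96654 = 56.807 × 0.96654 = 54.91 kPa

Δσ_z ≈ 54.9 kPa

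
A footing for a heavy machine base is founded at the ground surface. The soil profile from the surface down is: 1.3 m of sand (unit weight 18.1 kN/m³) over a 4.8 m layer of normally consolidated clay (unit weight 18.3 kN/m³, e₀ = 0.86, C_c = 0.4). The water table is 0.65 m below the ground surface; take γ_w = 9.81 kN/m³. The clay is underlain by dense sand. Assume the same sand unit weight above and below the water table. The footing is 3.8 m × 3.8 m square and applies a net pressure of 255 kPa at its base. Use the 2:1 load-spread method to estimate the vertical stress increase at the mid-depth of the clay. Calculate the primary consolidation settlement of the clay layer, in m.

S_c ≈ 0.453 m

Mid-depth of clay below the ground surface: z = 1.3 + 4.8/2 = 3.7 m.
Total vertical stress at mid-clay: σ_v = 18.1×1.3 + 18.3×2.4 = 67.45 kPa.
Pore pressure: u = 9.81×(3.7 − 0.65) = 29.921 kPa.
Initial effective stress: σ'_0 = σ_v − u = 67.45 − 29.921 = 37.529 kPa.
Stress increase at mid-clay by the 2:1 spreading method:
Δσ = qBL/((B+z)(L+z)) = 255×3.8×3.8/((3.8+3.7)(3.8+3.7)) = 65.461 kPa
Final effective stress: σ'_f = σ'_0 + Δσ = 37.529 + 65.461 = 102.99 kPa.
Normally consolidated clay, so the full stress increment lies on the virgin compression line:
S_c = C_c·H/(1+e₀)·log₁₀(σ'_f/σ'_0) = 0.4×4.8/(1+0.86)×log₁₀(102.99/37.529)
    = 1.0323 × 0.43843 = 0.4526 m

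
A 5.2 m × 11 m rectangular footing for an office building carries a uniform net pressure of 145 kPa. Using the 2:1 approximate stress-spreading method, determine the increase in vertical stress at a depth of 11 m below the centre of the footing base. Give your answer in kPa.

By the 2:1 method the load spreads at 1 horizontal : 2 vertical, so at depth z the loaded area has grown by z in each plan dimension:
Δσ = qBL/((B+z)(L+z)) = 145×5.2×11/((5.2+11)(11+11)) = 23.272 kPa

Δσ_z ≈ 23.3 kPa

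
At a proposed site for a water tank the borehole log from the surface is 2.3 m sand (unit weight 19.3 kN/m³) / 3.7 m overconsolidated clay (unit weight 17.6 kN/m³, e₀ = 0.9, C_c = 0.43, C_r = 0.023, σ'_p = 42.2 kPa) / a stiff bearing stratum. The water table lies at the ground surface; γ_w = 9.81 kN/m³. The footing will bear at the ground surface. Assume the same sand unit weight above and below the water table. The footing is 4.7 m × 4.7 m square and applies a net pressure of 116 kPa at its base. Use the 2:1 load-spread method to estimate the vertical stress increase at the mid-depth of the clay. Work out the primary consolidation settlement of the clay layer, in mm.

S_c ≈ 182 mm

Mid-depth of clay below the ground surface: z = 2.3 + 3.7/2 = 4.15 m.
Total vertical stress at mid-clay: σ_v = 19.3×2.3 + 17.6×1.85 = 76.95 kPa.
Pore pressure: u = 9.81×(4.15 − 0) = 40.712 kPa.
Initial effective stress: σ'_0 = σ_v − u = 76.95 − 40.712 = 36.238 kPa.
Stress increase at mid-clay by the 2:1 spreading method:
Δσ = qBL/((B+z)(L+z)) = 116×4.7×4.7/((4.7+4.15)(4.7+4.15)) = 32.717 kPa
Final effective stress: σ'_f = 36.238 + 32.717 = 68.955 kPa.
σ'_f = 68.955 > σ'_p = 42.2 kPa, so the stress path crosses the preconsolidation pressure — recompression up to σ'_p, then virgin compression beyond:
S_c = H/(1+e₀)·[C_r·log₁₀(σ'_p/σ'_0) + C_c·log₁₀(σ'_f/σ'_p)]
    = 3.7/1.9 × [0.023×log₁₀(42.2/36.238) + 0.43×log₁₀(68.955/42.2)]
    = 1.9474 × [0.0015214 + 0.091699] = 0.1815 m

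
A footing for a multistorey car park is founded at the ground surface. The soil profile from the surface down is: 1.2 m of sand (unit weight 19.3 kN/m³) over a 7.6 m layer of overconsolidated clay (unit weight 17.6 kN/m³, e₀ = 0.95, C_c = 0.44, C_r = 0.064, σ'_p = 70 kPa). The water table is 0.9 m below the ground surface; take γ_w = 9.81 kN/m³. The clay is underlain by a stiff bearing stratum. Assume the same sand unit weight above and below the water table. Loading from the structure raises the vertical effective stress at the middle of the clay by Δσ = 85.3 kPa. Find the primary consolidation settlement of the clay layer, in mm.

S_c ≈ 527 mm

Mid-depth of clay below the ground surface: z = 1.2 + 7.6/2 = 5 m.
Total vertical stress at mid-clay: σ_v = 19.3×1.2 + 17.6×3.8 = 90.04 kPa.
Pore pressure: u = 9.81×(5 − 0.9) = 40.221 kPa.
Initial effective stress: σ'_0 = σ_v − u = 90.04 − 40.221 = 49.819 kPa.
Final effective stress: σ'_f = 49.819 + 85.3 = 135.12 kPa.
σ'_f = 135.12 > σ'_p = 70 kPa, so the stress path crosses the preconsolidation pressure — recompression up to σ'_p, then virgin compression beyond:
S_c = H/(1+e₀)·[C_r·log₁₀(σ'_p/σ'_0) + C_c·log₁₀(σ'_f/σ'_p)]
    = 7.6/1.95 × [0.064×log₁₀(70/49.819) + 0.44×log₁₀(135.12/70)]
    = 3.8974 × [0.009453 + 0.12567] = 0.5266 m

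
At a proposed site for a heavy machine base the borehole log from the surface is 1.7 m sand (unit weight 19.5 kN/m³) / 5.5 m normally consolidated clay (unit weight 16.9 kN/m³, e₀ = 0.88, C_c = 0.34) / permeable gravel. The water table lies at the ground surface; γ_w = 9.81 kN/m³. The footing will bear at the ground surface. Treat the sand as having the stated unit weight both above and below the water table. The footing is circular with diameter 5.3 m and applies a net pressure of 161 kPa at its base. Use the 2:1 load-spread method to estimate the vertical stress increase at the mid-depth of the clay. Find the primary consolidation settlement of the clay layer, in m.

S_c ≈ 0.364 m

Mid-depth of clay below the ground surface: z = 1.7 + 5.5/2 = 4.45 m.
Total vertical stress at mid-clay: σ_v = 19.5×1.7 + 16.9×2.75 = 79.625 kPa.
Pore pressure: u = 9.81×(4.45 − 0) = 43.655 kPa.
Initial effective stress: σ'_0 = σ_v − u = 79.625 − 43.655 = 35.97 kPa.
Stress increase at mid-clay by the 2:1 spreading method:
Δσ ≈ qD²/(D+z)² = 161×5.3²/(5.3+4.45)² = 47.574 kPa
Final effective stress: σ'_f = σ'_0 + Δσ = 35.97 + 47.574 = 83.544 kPa.
Normally consolidated clay, so the full stress increment lies on the virgin compression line:
S_c = C_c·H/(1+e₀)·log₁₀(σ'_f/σ'_0) = 0.34×5.5/(1+0.88)×log₁₀(83.544/35.97)
    = 0.99468 × 0.36597 = 0.364 m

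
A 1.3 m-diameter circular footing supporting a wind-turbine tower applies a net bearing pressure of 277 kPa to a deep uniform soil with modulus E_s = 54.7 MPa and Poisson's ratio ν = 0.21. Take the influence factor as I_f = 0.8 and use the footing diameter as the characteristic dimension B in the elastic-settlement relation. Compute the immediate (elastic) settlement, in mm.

Immediate (elastic) settlement: S_e = q·B·(1−ν²)/E_s · I_f.
E_s = 54.7 MPa = 54700 kPa.
S_e = 277 × 1.3 × (1 − 0.21²) / 54700 × 0.8
    = 277 × 1.3 × 0.9559 / 54700 × 0.8
    = 0.005034 m = 5.034 mm

S_e ≈ 5.03 mm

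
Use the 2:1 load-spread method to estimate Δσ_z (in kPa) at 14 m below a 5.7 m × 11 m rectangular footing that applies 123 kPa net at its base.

Δσ_z ≈ 15.7 kPa

By the 2:1 method the load spreads at 1 horizontal : 2 vertical, so at depth z the loaded area has grown by z in each plan dimension:
Δσ = qBL/((B+z)(L+z)) = 123×5.7×11/((5.7+14)(11+14)) = 15.659 kPa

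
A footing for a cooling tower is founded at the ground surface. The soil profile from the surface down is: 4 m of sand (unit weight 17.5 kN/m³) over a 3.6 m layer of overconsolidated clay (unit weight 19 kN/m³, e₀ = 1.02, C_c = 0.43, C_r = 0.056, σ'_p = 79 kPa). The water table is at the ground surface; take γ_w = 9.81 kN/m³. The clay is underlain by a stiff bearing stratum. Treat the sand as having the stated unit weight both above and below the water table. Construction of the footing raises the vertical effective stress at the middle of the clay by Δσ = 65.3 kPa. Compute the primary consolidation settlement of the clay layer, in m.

S_c ≈ 0.14 m

Mid-depth of clay below the ground surface: z = 4 + 3.6/2 = 5.8 m.
Total vertical stress at mid-clay: σ_v = 17.5×4 + 19×1.8 = 104.2 kPa.
Pore pressure: u = 9.81×(5.8 − 0) = 56.898 kPa.
Initial effective stress: σ'_0 = σ_v − u = 104.2 − 56.898 = 47.302 kPa.
Final effective stress: σ'_f = 47.302 + 65.3 = 112.6 kPa.
σ'_f = 112.6 > σ'_p = 79 kPa, so the stress path crosses the preconsolidation pressure — recompression up to σ'_p, then virgin compression beyond:
S_c = H/(1+e₀)·[C_r·log₁₀(σ'_p/σ'_0) + C_c·log₁₀(σ'_f/σ'_p)]
    = 3.6/2.02 × [0.056×log₁₀(79/47.302) + 0.43×log₁₀(112.6/79)]
    = 1.7822 × [0.012474 + 0.066182] = 0.1402 m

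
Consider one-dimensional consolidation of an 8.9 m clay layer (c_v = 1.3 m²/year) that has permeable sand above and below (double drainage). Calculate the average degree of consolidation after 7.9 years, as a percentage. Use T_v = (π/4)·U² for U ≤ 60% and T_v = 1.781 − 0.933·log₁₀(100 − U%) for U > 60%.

U ≈ 77.5 %

Drainage path length: H_d = H/2 = 4.45 m (double drainage).
T_v = c_v·t/H_d² = 1.3×7.9/4.45² = 0.51862.
T_v = 0.51862 corresponds to the U > 60% branch:
U = 1 − 10^((1.781 − T_v)/0.933)/100 = 0.7746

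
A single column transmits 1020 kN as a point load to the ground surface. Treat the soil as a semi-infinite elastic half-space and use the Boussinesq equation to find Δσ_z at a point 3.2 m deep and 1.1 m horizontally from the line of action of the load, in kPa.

Boussinesq vertical stress below a point load on an elastic half-space:
Δσ_z = 3P/(2πz²) · [1 + (r/z)²]^(−5/2)
r/z = 1.1/3.2 = 0.34375; [1+(r/z)²]^(−5/2) = 0.75637.
Δσ_z = 3×1020/(2π×3.2²) × 0.75637 = 47.56 × 0.75637 = 35.97 kPa

Δσ_z ≈ 36 kPa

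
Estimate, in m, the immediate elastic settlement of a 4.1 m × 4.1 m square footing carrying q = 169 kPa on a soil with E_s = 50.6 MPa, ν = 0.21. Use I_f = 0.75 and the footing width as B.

Immediate (elastic) settlement: S_e = q·B·(1−ν²)/E_s · I_f.
E_s = 50.6 MPa = 50600 kPa.
S_e = 169 × 4.1 × (1 − 0.21²) / 50600 × 0.75
    = 169 × 4.1 × 0.9559 / 50600 × 0.75
    = 0.009817 m

S_e ≈ 0.00982 m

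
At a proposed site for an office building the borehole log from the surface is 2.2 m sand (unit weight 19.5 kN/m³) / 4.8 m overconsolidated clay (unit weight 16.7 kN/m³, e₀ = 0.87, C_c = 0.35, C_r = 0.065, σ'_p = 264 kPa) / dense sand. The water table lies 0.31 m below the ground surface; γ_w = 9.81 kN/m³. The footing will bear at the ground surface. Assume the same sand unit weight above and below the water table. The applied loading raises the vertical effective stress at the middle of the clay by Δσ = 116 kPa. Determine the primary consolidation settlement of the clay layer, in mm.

Mid-depth of clay below the ground surface: z = 2.2 + 4.8/2 = 4.6 m.
Total vertical stress at mid-clay: σ_v = 19.5×2.2 + 16.7×2.4 = 82.98 kPa.
Pore pressure: u = 9.81×(4.6 − 0.31) = 42.085 kPa.
Initial effective stress: σ'_0 = σ_v − u = 82.98 − 42.085 = 40.895 kPa.
Final effective stress: σ'_f = 40.895 + 116 = 156.9 kPa.
σ'_f = 156.9 ≤ σ'_p = 264 kPa, so the clay remains overconsolidated and only the recompression index applies:
S_c = C_r·H/(1+e₀)·log₁₀(σ'_f/σ'_0) = 0.065×4.8/1.87×log₁₀(156.9/40.895)
    = 0.16684 × 0.58395 = 0.09743 m

S_c ≈ 97.4 mm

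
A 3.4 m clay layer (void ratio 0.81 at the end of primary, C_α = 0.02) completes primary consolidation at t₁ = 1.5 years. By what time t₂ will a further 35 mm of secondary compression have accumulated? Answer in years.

t₂ ≈ 12.8 years

S_s = C_α·H/(1+e_p)·log₁₀(t₂/t₁) ⇒ log₁₀(t₂/t₁) = S_s·(1+e_p)/(C_α·H).
log₁₀(t₂/t₁) = 0.035 × (1+0.81) / (0.02×3.4) = 0.9316
t₂ = t₁ × 10^0.9316 = 1.5 × 8.543 = 12.81 years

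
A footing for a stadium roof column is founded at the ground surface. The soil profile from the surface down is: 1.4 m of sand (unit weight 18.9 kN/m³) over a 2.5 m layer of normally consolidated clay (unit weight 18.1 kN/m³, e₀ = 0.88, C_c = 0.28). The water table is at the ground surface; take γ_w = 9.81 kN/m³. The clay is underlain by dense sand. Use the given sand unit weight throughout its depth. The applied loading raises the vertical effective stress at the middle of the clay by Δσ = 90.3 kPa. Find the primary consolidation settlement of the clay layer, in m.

S_c ≈ 0.257 m

Mid-depth of clay below the ground surface: z = 1.4 + 2.5/2 = 2.65 m.
Total vertical stress at mid-clay: σ_v = 18.9×1.4 + 18.1×1.25 = 49.085 kPa.
Pore pressure: u = 9.81×(2.65 − 0) = 25.997 kPa.
Initial effective stress: σ'_0 = σ_v − u = 49.085 − 25.997 = 23.088 kPa.
Final effective stress: σ'_f = σ'_0 + Δσ = 23.088 + 90.3 = 113.39 kPa.
Normally consolidated clay, so the full stress increment lies on the virgin compression line:
S_c = C_c·H/(1+e₀)·log₁₀(σ'_f/σ'_0) = 0.28×2.5/(1+0.88)×log₁₀(113.39/23.088)
    = 0.37234 × 0.69119 = 0.2574 m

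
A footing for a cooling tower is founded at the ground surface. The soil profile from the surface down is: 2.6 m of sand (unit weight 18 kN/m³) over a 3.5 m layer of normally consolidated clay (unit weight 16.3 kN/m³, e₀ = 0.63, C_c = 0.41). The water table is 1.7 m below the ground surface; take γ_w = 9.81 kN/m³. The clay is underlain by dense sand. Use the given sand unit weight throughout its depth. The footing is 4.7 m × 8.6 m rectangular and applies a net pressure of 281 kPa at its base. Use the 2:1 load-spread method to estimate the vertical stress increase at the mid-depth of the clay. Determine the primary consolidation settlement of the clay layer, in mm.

S_c ≈ 416 mm

Mid-depth of clay below the ground surface: z = 2.6 + 3.5/2 = 4.35 m.
Total vertical stress at mid-clay: σ_v = 18×2.6 + 16.3×1.75 = 75.325 kPa.
Pore pressure: u = 9.81×(4.35 − 1.7) = 25.997 kPa.
Initial effective stress: σ'_0 = σ_v − u = 75.325 − 25.997 = 49.328 kPa.
Stress increase at mid-clay by the 2:1 spreading method:
Δσ = qBL/((B+z)(L+z)) = 281×4.7×8.6/((4.7+4.35)(8.6+4.35)) = 96.914 kPa
Final effective stress: σ'_f = σ'_0 + Δσ = 49.328 + 96.914 = 146.24 kPa.
Normally consolidated clay, so the full stress increment lies on the virgin compression line:
S_c = C_c·H/(1+e₀)·log₁₀(σ'_f/σ'_0) = 0.41×3.5/(1+0.63)×log₁₀(146.24/49.328)
    = 0.88037 × 0.47197 = 0.4155 m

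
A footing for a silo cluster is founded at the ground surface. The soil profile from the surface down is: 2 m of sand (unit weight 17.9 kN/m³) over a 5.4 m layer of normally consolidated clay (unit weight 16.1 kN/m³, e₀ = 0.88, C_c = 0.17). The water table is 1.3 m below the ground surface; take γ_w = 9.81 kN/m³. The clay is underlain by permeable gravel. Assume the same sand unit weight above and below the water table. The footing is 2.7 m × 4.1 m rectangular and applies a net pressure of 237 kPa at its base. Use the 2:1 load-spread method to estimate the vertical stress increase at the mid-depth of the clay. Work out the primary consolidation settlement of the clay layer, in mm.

Mid-depth of clay below the ground surface: z = 2 + 5.4/2 = 4.7 m.
Total vertical stress at mid-clay: σ_v = 17.9×2 + 16.1×2.7 = 79.27 kPa.
Pore pressure: u = 9.81×(4.7 − 1.3) = 33.354 kPa.
Initial effective stress: σ'_0 = σ_v − u = 79.27 − 33.354 = 45.916 kPa.
Stress increase at mid-clay by the 2:1 spreading method:
Δσ = qBL/((B+z)(L+z)) = 237×2.7×4.1/((2.7+4.7)(4.1+4.7)) = 40.289 kPa
Final effective stress: σ'_f = σ'_0 + Δσ = 45.916 + 40.289 = 86.205 kPa.
Normally consolidated clay, so the full stress increment lies on the virgin compression line:
S_c = C_c·H/(1+e₀)·log₁₀(σ'_f/σ'_0) = 0.17×5.4/(1+0.88)×log₁₀(86.205/45.916)
    = 0.4883 × 0.27357 = 0.1336 m

S_c ≈ 134 mm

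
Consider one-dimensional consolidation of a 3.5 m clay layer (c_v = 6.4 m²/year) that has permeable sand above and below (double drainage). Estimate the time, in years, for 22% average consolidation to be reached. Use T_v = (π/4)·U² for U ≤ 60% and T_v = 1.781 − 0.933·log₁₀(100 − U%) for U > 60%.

Drainage path length: H_d = H/2 = 1.75 m (double drainage).
U ≤ 60%: T_v = (π/4)·U² = (π/4)×0.22² = 0.038013.
t = T_v·H_d²/c_v = 0.038013×1.75²/6.4 = 0.01819 years.

t ≈ 0.0182 years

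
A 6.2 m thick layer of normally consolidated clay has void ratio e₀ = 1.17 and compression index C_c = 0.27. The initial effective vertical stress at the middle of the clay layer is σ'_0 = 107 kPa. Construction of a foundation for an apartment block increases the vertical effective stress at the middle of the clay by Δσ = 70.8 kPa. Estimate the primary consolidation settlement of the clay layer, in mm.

S_c ≈ 170 mm

Final effective stress: σ'_f = σ'_0 + Δσ = 107 + 70.8 = 177.8 kPa.
Normally consolidated clay, so the full stress increment lies on the virgin compression line:
S_c = C_c·H/(1+e₀)·log₁₀(σ'_f/σ'_0) = 0.27×6.2/(1+1.17)×log₁₀(177.8/107)
    = 0.77143 × 0.22055 = 0.1701 m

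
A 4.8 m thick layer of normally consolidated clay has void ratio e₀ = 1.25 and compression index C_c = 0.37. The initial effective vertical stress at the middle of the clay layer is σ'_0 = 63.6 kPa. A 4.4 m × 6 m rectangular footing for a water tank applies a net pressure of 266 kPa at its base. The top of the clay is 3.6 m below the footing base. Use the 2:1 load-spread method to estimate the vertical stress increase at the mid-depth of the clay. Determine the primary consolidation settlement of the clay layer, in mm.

S_c ≈ 217 mm

Mid-depth of clay below the footing base: z = 3.6 + 4.8/2 = 6 m.
Stress increase at mid-clay by the 2:1 spreading method:
Δσ = qBL/((B+z)(L+z)) = 266×4.4×6/((4.4+6)(6+6)) = 56.269 kPa
Final effective stress: σ'_f = σ'_0 + Δσ = 63.6 + 56.269 = 119.87 kPa.
Normally consolidated clay, so the full stress increment lies on the virgin compression line:
S_c = C_c·H/(1+e₀)·log₁₀(σ'_f/σ'_0) = 0.37×4.8/(1+1.25)×log₁₀(119.87/63.6)
    = 0.78933 × 0.27525 = 0.2173 m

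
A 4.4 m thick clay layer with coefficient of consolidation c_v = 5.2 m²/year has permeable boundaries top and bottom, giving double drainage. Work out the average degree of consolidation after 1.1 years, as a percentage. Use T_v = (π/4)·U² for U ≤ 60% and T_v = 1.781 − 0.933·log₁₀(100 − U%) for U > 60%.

Drainage path length: H_d = H/2 = 2.2 m (double drainage).
T_v = c_v·t/H_d² = 5.2×1.1/2.2² = 1.1818.
T_v = 1.1818 corresponds to the U > 60% branch:
U = 1 − 10^((1.781 − T_v)/0.933)/100 = 0.9561

U ≈ 95.6 %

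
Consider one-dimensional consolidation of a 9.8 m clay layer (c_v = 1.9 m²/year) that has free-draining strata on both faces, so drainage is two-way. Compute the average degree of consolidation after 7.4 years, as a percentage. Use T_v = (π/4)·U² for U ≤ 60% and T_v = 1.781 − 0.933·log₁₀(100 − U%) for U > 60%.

U ≈ 80.9 %

Drainage path length: H_d = H/2 = 4.9 m (double drainage).
T_v = c_v·t/H_d² = 1.9×7.4/4.9² = 0.58559.
T_v = 0.58559 corresponds to the U > 60% branch:
U = 1 − 10^((1.781 − T_v)/0.933)/100 = 0.8089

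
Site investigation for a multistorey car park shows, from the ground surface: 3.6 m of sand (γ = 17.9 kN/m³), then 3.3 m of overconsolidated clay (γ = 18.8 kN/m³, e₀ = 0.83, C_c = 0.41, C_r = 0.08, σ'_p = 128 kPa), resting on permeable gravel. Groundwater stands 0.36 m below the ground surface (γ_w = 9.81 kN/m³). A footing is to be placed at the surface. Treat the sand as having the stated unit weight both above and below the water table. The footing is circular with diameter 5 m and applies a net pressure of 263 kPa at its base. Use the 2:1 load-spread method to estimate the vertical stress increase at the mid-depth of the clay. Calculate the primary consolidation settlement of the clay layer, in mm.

S_c ≈ 52.7 mm

Mid-depth of clay below the ground surface: z = 3.6 + 3.3/2 = 5.25 m.
Total vertical stress at mid-clay: σ_v = 17.9×3.6 + 18.8×1.65 = 95.46 kPa.
Pore pressure: u = 9.81×(5.25 − 0.36) = 47.971 kPa.
Initial effective stress: σ'_0 = σ_v − u = 95.46 − 47.971 = 47.489 kPa.
Stress increase at mid-clay by the 2:1 spreading method:
Δσ ≈ qD²/(D+z)² = 263×5²/(5+5.25)² = 62.582 kPa
Final effective stress: σ'_f = 47.489 + 62.582 = 110.07 kPa.
σ'_f = 110.07 ≤ σ'_p = 128 kPa, so the clay remains overconsolidated and only the recompression index applies:
S_c = C_r·H/(1+e₀)·log₁₀(σ'_f/σ'_0) = 0.08×3.3/1.83×log₁₀(110.07/47.489)
    = 0.14426 × 0.36508 = 0.05267 m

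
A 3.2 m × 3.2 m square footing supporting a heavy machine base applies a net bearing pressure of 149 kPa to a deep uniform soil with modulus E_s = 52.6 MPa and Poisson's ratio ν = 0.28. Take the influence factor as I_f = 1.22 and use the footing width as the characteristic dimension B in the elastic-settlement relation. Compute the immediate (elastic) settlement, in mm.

S_e ≈ 10.2 mm

Immediate (elastic) settlement: S_e = q·B·(1−ν²)/E_s · I_f.
E_s = 52.6 MPa = 52600 kPa.
S_e = 149 × 3.2 × (1 − 0.28²) / 52600 × 1.22
    = 149 × 3.2 × 0.9216 / 52600 × 1.22
    = 0.01019 m = 10.19 mm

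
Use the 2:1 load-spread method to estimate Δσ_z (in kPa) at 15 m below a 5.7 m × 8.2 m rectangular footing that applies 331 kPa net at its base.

By the 2:1 method the load spreads at 1 horizontal : 2 vertical, so at depth z the loaded area has grown by z in each plan dimension:
Δσ = qBL/((B+z)(L+z)) = 331×5.7×8.2/((5.7+15)(8.2+15)) = 32.215 kPa

Δσ_z ≈ 32.2 kPa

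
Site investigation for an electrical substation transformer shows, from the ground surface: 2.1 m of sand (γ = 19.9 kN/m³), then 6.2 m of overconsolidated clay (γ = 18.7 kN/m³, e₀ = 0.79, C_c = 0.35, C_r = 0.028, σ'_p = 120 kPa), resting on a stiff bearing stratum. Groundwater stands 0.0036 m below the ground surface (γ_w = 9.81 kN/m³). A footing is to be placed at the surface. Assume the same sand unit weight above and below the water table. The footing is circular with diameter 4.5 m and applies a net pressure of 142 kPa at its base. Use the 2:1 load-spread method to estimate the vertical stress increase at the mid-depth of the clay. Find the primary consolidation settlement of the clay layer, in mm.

S_c ≈ 20.5 mm

Mid-depth of clay below the ground surface: z = 2.1 + 6.2/2 = 5.2 m.
Total vertical stress at mid-clay: σ_v = 19.9×2.1 + 18.7×3.1 = 99.76 kPa.
Pore pressure: u = 9.81×(5.2 − 0.0036) = 50.973 kPa.
Initial effective stress: σ'_0 = σ_v − u = 99.76 − 50.973 = 48.787 kPa.
Stress increase at mid-clay by the 2:1 spreading method:
Δσ ≈ qD²/(D+z)² = 142×4.5²/(4.5+5.2)² = 30.561 kPa
Final effective stress: σ'_f = 48.787 + 30.561 = 79.348 kPa.
σ'_f = 79.348 ≤ σ'_p = 120 kPa, so the clay remains overconsolidated and only the recompression index applies:
S_c = C_r·H/(1+e₀)·log₁₀(σ'_f/σ'_0) = 0.028×6.2/1.79×log₁₀(79.348/48.787)
    = 0.096984 × 0.21123 = 0.02049 m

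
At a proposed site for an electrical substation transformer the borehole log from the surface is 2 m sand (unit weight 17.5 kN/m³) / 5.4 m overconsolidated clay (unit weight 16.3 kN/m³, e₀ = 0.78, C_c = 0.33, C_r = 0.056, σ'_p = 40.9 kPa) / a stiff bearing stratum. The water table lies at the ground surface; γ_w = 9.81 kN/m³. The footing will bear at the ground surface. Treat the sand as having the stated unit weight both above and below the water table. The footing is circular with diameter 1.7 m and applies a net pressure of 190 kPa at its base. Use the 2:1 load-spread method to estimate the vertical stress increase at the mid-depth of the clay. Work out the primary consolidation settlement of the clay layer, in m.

S_c ≈ 0.0701 m

Mid-depth of clay below the ground surface: z = 2 + 5.4/2 = 4.7 m.
Total vertical stress at mid-clay: σ_v = 17.5×2 + 16.3×2.7 = 79.01 kPa.
Pore pressure: u = 9.81×(4.7 − 0) = 46.107 kPa.
Initial effective stress: σ'_0 = σ_v − u = 79.01 − 46.107 = 32.903 kPa.
Stress increase at mid-clay by the 2:1 spreading method:
Δσ ≈ qD²/(D+z)² = 190×1.7²/(1.7+4.7)² = 13.406 kPa
Final effective stress: σ'_f = 32.903 + 13.406 = 46.309 kPa.
σ'_f = 46.309 > σ'_p = 40.9 kPa, so the stress path crosses the preconsolidation pressure — recompression up to σ'_p, then virgin compression beyond:
S_c = H/(1+e₀)·[C_r·log₁₀(σ'_p/σ'_0) + C_c·log₁₀(σ'_f/σ'_p)]
    = 5.4/1.78 × [0.056×log₁₀(40.9/32.903) + 0.33×log₁₀(46.309/40.9)]
    = 3.0337 × [0.0052913 + 0.017801] = 0.07006 m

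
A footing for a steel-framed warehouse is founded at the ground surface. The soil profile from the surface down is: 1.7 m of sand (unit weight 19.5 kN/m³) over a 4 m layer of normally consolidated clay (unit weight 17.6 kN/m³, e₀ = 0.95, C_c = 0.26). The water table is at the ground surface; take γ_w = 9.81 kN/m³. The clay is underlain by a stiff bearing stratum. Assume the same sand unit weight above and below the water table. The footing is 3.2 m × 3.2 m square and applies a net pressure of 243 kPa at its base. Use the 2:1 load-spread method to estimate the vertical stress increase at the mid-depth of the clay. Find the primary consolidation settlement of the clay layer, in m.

S_c ≈ 0.224 m

Mid-depth of clay below the ground surface: z = 1.7 + 4/2 = 3.7 m.
Total vertical stress at mid-clay: σ_v = 19.5×1.7 + 17.6×2 = 68.35 kPa.
Pore pressure: u = 9.81×(3.7 − 0) = 36.297 kPa.
Initial effective stress: σ'_0 = σ_v − u = 68.35 − 36.297 = 32.053 kPa.
Stress increase at mid-clay by the 2:1 spreading method:
Δσ = qBL/((B+z)(L+z)) = 243×3.2×3.2/((3.2+3.7)(3.2+3.7)) = 52.265 kPa
Final effective stress: σ'_f = σ'_0 + Δσ = 32.053 + 52.265 = 84.318 kPa.
Normally consolidated clay, so the full stress increment lies on the virgin compression line:
S_c = C_c·H/(1+e₀)·log₁₀(σ'_f/σ'_0) = 0.26×4/(1+0.95)×log₁₀(84.318/32.053)
    = 0.53333 × 0.42005 = 0.224 m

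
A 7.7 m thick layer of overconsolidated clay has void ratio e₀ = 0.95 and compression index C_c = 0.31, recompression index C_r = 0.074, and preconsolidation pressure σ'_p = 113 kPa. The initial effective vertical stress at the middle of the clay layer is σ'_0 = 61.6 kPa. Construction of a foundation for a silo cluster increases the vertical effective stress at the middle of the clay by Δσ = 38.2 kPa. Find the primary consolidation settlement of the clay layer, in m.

Final effective stress: σ'_f = 61.6 + 38.2 = 99.8 kPa.
σ'_f = 99.8 ≤ σ'_p = 113 kPa, so the clay remains overconsolidated and only the recompression index applies:
S_c = C_r·H/(1+e₀)·log₁₀(σ'_f/σ'_0) = 0.074×7.7/1.95×log₁₀(99.8/61.6)
    = 0.2922 × 0.20955 = 0.06123 m

S_c ≈ 0.0612 m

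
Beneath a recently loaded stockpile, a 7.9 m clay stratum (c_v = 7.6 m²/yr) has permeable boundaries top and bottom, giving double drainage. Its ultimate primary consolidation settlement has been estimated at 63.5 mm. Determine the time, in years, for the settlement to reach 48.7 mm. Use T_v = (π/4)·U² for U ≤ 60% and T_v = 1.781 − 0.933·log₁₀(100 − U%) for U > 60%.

t ≈ 1.04 years

Drainage path length: H_d = H/2 = 3.95 m (double drainage).
U = S(t)/S_ult = 48.7/63.5 = 0.7669.
U > 60%: T_v = 1.781 − 0.933·log₁₀(100 − 76.693) = 0.50513.
t = T_v·H_d²/c_v = 0.50513×3.95²/7.6 = 1.037 years.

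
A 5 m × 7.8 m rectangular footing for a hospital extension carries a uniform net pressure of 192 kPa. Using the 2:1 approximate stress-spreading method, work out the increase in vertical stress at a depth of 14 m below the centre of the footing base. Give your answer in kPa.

Δσ_z ≈ 18.1 kPa

By the 2:1 method the load spreads at 1 horizontal : 2 vertical, so at depth z the loaded area has grown by z in each plan dimension:
Δσ = qBL/((B+z)(L+z)) = 192×5×7.8/((5+14)(7.8+14)) = 18.078 kPa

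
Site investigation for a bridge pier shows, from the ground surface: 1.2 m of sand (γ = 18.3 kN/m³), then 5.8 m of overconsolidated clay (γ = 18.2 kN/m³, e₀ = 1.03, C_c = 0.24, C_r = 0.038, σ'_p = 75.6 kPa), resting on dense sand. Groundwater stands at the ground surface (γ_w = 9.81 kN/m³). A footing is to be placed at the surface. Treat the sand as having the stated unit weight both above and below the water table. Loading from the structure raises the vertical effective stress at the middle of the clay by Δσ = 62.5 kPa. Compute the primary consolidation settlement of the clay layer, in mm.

Mid-depth of clay below the ground surface: z = 1.2 + 5.8/2 = 4.1 m.
Total vertical stress at mid-clay: σ_v = 18.3×1.2 + 18.2×2.9 = 74.74 kPa.
Pore pressure: u = 9.81×(4.1 − 0) = 40.221 kPa.
Initial effective stress: σ'_0 = σ_v − u = 74.74 − 40.221 = 34.519 kPa.
Final effective stress: σ'_f = 34.519 + 62.5 = 97.019 kPa.
σ'_f = 97.019 > σ'_p = 75.6 kPa, so the stress path crosses the preconsolidation pressure — recompression up to σ'_p, then virgin compression beyond:
S_c = H/(1+e₀)·[C_r·log₁₀(σ'_p/σ'_0) + C_c·log₁₀(σ'_f/σ'_p)]
    = 5.8/2.03 × [0.038×log₁₀(75.6/34.519) + 0.24×log₁₀(97.019/75.6)]
    = 2.8571 × [0.012938 + 0.026] = 0.1112 m

S_c ≈ 111 mm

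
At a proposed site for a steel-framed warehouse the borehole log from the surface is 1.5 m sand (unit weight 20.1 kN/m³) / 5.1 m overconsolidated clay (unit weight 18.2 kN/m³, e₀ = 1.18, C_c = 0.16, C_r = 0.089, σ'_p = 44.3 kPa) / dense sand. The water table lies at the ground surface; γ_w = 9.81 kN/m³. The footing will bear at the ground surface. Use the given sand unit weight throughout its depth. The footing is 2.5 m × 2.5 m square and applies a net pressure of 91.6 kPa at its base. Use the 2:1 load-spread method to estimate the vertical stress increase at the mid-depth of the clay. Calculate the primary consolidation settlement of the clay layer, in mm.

Mid-depth of clay below the ground surface: z = 1.5 + 5.1/2 = 4.05 m.
Total vertical stress at mid-clay: σ_v = 20.1×1.5 + 18.2×2.55 = 76.56 kPa.
Pore pressure: u = 9.81×(4.05 − 0) = 39.73 kPa.
Initial effective stress: σ'_0 = σ_v − u = 76.56 − 39.73 = 36.83 kPa.
Stress increase at mid-clay by the 2:1 spreading method:
Δσ = qBL/((B+z)(L+z)) = 91.6×2.5×2.5/((2.5+4.05)(2.5+4.05)) = 13.344 kPa
Final effective stress: σ'_f = 36.83 + 13.344 = 50.174 kPa.
σ'_f = 50.174 > σ'_p = 44.3 kPa, so the stress path crosses the preconsolidation pressure — recompression up to σ'_p, then virgin compression beyond:
S_c = H/(1+e₀)·[C_r·log₁₀(σ'_p/σ'_0) + C_c·log₁₀(σ'_f/σ'_p)]
    = 5.1/2.18 × [0.089×log₁₀(44.3/36.83) + 0.16×log₁₀(50.174/44.3)]
    = 2.3394 × [0.007138 + 0.008652] = 0.03694 m

S_c ≈ 36.9 mm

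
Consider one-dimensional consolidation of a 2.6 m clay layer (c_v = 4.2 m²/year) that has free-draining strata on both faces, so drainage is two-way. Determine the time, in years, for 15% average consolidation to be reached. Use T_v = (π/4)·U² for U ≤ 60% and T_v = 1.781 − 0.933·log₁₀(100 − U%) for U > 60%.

Drainage path length: H_d = H/2 = 1.3 m (double drainage).
U ≤ 60%: T_v = (π/4)·U² = (π/4)×0.15² = 0.017671.
t = T_v·H_d²/c_v = 0.017671×1.3²/4.2 = 0.00711 years.

t ≈ 0.00711 years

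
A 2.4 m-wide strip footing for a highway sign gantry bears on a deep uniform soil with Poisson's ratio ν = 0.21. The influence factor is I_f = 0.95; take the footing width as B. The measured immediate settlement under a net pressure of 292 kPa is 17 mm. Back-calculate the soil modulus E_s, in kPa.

E_s ≈ 37400 kPa

S_e = q·B·(1−ν²)/E_s · I_f  ⇒  E_s = q·B·(1−ν²)·I_f / S_e.
E_s = 292 × 2.4 × 0.9559 × 0.95 / 0.017 = 37440 kPa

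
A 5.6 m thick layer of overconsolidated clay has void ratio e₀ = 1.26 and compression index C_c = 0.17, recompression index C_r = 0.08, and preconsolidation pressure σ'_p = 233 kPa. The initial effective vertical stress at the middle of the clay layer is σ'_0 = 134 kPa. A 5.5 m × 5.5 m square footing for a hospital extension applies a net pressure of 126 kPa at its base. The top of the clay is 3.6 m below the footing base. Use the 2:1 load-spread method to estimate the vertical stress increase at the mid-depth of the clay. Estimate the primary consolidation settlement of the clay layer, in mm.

S_c ≈ 15.8 mm

Mid-depth of clay below the footing base: z = 3.6 + 5.6/2 = 6.4 m.
Stress increase at mid-clay by the 2:1 spreading method:
Δσ = qBL/((B+z)(L+z)) = 126×5.5×5.5/((5.5+6.4)(5.5+6.4)) = 26.915 kPa
Final effective stress: σ'_f = 134 + 26.915 = 160.91 kPa.
σ'_f = 160.91 ≤ σ'_p = 233 kPa, so the clay remains overconsolidated and only the recompression index applies:
S_c = C_r·H/(1+e₀)·log₁₀(σ'_f/σ'_0) = 0.08×5.6/2.26×log₁₀(160.91/134)
    = 0.19823 × 0.079478 = 0.01576 m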